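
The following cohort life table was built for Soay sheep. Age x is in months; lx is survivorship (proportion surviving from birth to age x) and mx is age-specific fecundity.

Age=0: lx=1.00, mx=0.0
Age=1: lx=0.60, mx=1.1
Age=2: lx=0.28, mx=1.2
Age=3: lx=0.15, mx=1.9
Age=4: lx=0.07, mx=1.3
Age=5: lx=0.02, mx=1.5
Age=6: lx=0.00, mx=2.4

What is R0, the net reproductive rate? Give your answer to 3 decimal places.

1.402

lx·mx by age: 0, 0.66, 0.336, 0.285, 0.091, 0.03, 0
R0 = Σ lx·mx = 1.402 → 1.402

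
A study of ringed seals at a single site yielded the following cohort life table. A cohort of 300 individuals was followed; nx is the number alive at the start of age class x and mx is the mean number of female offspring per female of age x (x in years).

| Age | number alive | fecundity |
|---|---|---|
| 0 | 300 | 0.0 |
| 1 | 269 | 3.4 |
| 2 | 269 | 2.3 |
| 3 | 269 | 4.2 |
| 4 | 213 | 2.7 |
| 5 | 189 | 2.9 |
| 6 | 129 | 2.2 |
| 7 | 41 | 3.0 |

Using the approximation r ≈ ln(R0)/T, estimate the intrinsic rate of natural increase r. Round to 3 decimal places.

lx = nx/n0 = nx/300: 1, 0.89667…, 0.89667…, 0.89667…, 0.71, 0.63, 0.43, 0.13667…
R0 = Σ lx·mx = 0 + 3.04867… + 2.06233… + 3.766… + 1.917 + 1.827 + 0.946 + 0.41… = 13.977…
Σ x·lx·mx = 43.820333…; T = 43.820333…/13.977… = 3.13517…
r ≈ ln(R0)/T = ln(13.977…)/3.13517… = 0.84123… → 0.841

0.841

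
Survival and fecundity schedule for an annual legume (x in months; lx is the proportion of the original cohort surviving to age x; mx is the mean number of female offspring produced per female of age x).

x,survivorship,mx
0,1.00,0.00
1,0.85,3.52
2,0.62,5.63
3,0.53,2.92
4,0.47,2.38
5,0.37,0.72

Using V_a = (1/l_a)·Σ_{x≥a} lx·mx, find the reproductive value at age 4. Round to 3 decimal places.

2.947

lx·mx for x ≥ 4: 1.1186, 0.2664 → sum = 1.385
V_4 = 1.385 / l_4 = 1.385 / 0.47 = 2.946809… → 2.947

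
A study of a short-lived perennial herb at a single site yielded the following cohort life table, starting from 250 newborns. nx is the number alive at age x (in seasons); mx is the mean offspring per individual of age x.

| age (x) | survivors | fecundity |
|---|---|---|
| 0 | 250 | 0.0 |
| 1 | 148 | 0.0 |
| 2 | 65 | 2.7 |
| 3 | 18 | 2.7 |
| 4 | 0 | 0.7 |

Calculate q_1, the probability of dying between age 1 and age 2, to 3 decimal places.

0.561

lx = nx/n0 = nx/250: 1, 0.592, 0.26, 0.072, 0
q_1 = (l_1 − l_2) / l_1 = (0.592 − 0.26) / 0.592
     = 0.332 / 0.592 = 0.560811… → 0.561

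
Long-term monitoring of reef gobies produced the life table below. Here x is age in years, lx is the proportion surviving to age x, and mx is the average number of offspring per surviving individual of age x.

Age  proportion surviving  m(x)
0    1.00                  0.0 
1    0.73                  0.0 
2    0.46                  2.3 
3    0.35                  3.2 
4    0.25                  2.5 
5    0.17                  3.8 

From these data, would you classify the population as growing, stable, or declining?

R0 = Σ lx·mx = 0 + 0 + 1.058 + 1.12 + 0.625 + 0.646 = 3.449
R0 > 1, so the population is growing.

growing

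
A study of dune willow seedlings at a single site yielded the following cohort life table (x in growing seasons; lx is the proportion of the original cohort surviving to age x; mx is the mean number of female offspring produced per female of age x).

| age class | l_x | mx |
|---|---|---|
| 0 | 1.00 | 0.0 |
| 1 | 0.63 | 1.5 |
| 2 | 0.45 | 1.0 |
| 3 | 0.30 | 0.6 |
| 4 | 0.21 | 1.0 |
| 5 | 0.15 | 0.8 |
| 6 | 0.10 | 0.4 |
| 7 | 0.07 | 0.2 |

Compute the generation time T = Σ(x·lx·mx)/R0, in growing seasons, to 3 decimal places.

lx·mx: 0, 0.945, 0.45, 0.18, 0.21, 0.12, 0.04, 0.014 → R0 = 1.959
x·lx·mx: 0, 0.945, 0.9, 0.54, 0.84, 0.6, 0.24, 0.098 → Σ = 4.163
T = 4.163 / 1.959 = 2.125064… → 2.125

2.125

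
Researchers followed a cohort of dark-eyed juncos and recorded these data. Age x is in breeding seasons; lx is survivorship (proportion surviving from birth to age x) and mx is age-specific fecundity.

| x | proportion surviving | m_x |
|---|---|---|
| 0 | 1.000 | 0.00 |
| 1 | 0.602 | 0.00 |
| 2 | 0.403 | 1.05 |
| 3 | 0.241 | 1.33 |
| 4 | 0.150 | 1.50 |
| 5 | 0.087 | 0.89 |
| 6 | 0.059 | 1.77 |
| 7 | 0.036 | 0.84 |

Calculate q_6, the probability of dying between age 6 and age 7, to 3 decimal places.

0.390

q_6 = (l_6 − l_7) / l_6 = (0.059 − 0.036) / 0.059
     = 0.023 / 0.059 = 0.389831… → 0.390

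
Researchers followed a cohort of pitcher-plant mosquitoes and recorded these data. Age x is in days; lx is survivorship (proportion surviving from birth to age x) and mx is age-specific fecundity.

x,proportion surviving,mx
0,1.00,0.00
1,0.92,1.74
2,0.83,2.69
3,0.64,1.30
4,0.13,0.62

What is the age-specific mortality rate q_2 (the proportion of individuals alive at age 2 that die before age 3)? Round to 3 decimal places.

0.229

q_2 = (l_2 − l_3) / l_2 = (0.83 − 0.64) / 0.83
     = 0.19 / 0.83 = 0.228916… → 0.229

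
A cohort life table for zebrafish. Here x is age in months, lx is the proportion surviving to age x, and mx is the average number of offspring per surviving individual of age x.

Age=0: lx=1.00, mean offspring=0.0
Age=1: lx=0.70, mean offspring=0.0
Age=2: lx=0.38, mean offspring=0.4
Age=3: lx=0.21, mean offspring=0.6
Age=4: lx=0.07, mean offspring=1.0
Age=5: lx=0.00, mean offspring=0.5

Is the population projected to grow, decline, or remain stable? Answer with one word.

R0 = Σ lx·mx = 0 + 0 + 0.152 + 0.126 + 0.07 + 0 = 0.348
R0 < 1, so the population is declining.

declining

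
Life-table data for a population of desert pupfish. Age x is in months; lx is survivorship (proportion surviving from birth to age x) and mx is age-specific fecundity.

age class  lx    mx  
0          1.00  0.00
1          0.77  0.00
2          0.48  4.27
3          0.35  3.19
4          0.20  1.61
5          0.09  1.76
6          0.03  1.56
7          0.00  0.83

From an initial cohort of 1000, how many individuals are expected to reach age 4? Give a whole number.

Expected survivors = N0 · l_4 = 1000 × 0.20 = 200 → 200

200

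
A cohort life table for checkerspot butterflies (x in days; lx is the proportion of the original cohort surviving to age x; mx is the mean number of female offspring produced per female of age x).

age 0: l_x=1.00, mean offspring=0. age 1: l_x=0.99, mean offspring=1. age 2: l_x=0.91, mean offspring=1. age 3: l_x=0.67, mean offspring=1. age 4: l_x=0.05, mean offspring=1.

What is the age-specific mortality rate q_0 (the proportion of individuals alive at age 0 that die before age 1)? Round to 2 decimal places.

q_0 = (l_0 − l_1) / l_0 = (1 − 0.99) / 1
     = 0.01 / 1 = 0.01 → 0.01

0.01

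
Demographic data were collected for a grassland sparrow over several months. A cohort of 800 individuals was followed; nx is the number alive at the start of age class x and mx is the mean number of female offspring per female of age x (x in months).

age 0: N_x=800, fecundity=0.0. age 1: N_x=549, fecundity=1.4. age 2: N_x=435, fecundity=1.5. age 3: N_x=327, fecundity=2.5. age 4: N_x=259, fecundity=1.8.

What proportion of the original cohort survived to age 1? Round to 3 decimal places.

0.686

l_1 = n_1/n_0 = 549/800 = 0.68625 → 0.686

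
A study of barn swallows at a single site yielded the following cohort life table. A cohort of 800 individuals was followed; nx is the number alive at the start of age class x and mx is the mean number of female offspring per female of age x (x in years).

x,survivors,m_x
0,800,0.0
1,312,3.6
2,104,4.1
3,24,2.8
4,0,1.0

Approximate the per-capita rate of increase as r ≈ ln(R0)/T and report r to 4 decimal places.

lx = nx/n0 = nx/800: 1, 0.39, 0.13, 0.03, 0
R0 = Σ lx·mx = 0 + 1.404 + 0.533 + 0.084 + 0 = 2.021
Σ x·lx·mx = 2.722; T = 2.722/2.021 = 1.34686…
r ≈ ln(R0)/T = ln(2.021)/1.34686… = 0.522395… → 0.5224

0.5224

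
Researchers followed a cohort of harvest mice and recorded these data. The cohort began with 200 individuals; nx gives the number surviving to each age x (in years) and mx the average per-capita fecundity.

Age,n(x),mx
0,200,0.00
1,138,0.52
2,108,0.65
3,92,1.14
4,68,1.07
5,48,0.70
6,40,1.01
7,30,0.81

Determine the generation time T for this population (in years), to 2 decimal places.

3.35

lx = nx/n0 = nx/200: 1, 0.69, 0.54, 0.46, 0.34, 0.24, 0.2, 0.15
lx·mx: 0, 0.3588, 0.351, 0.5244, 0.3638, 0.168, 0.202, 0.1215 → R0 = 2.0895
x·lx·mx: 0, 0.3588, 0.702, 1.5732, 1.4552, 0.84, 1.212, 0.8505 → Σ = 6.9917
T = 6.9917 / 2.0895 = 3.346112… → 3.35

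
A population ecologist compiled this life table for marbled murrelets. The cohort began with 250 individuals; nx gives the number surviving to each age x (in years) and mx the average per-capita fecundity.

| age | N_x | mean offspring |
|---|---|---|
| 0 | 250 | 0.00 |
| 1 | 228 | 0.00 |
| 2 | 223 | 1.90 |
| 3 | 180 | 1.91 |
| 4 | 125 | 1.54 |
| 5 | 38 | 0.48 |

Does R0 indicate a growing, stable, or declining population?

growing

lx = nx/n0 = nx/250: 1, 0.912, 0.892, 0.72, 0.5, 0.152
R0 = Σ lx·mx = 0 + 0 + 1.6948 + 1.3752 + 0.77 + 0.07296 = 3.91296
R0 > 1, so the population is growing.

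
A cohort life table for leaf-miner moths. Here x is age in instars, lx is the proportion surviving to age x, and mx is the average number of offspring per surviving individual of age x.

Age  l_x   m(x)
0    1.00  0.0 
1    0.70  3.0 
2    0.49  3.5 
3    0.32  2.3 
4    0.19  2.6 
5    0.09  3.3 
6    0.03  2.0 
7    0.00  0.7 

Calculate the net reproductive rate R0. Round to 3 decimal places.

lx·mx by age: 0, 2.1, 1.715, 0.736, 0.494, 0.297, 0.06, 0
R0 = Σ lx·mx = 5.402 → 5.402

5.402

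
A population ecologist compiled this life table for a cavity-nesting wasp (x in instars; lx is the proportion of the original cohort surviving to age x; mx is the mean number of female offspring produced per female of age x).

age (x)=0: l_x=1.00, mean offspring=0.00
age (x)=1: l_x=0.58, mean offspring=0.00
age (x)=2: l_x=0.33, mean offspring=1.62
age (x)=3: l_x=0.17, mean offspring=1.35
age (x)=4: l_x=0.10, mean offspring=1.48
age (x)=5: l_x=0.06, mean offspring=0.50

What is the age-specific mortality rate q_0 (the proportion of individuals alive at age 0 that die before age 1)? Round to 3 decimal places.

q_0 = (l_0 − l_1) / l_0 = (1 − 0.58) / 1
     = 0.42 / 1 = 0.42 → 0.420

0.420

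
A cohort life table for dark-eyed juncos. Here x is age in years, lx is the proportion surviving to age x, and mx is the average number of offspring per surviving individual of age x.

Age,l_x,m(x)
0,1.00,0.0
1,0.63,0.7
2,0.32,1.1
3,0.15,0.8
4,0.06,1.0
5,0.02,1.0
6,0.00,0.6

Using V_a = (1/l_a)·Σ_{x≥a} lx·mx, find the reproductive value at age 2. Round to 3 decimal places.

lx·mx for x ≥ 2: 0.352, 0.12, 0.06, 0.02, 0 → sum = 0.552
V_2 = 0.552 / l_2 = 0.552 / 0.32 = 1.725 → 1.725

1.725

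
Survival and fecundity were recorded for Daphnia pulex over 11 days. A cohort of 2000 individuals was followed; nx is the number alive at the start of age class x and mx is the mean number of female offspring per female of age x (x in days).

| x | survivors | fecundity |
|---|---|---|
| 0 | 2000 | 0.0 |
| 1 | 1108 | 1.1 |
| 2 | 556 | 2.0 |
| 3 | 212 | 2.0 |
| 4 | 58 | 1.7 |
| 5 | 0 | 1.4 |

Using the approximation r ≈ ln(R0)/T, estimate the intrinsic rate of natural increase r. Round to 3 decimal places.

0.198

lx = nx/n0 = nx/2000: 1, 0.554, 0.278, 0.106, 0.029, 0
R0 = Σ lx·mx = 0 + 0.6094 + 0.556 + 0.212 + 0.0493 + 0 = 1.4267
Σ x·lx·mx = 2.5546; T = 2.5546/1.4267 = 1.79057…
r ≈ ln(R0)/T = ln(1.4267)/1.79057… = 0.19846… → 0.198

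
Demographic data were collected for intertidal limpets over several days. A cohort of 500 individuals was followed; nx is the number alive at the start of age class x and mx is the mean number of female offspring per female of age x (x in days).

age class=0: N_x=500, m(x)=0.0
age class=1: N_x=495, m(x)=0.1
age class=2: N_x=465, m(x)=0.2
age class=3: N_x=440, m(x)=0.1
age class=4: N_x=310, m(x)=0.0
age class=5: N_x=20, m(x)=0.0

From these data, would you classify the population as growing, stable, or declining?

declining

lx = nx/n0 = nx/500: 1, 0.99, 0.93, 0.88, 0.62, 0.04
R0 = Σ lx·mx = 0 + 0.099 + 0.186 + 0.088 + 0 + 0 = 0.373
R0 < 1, so the population is declining.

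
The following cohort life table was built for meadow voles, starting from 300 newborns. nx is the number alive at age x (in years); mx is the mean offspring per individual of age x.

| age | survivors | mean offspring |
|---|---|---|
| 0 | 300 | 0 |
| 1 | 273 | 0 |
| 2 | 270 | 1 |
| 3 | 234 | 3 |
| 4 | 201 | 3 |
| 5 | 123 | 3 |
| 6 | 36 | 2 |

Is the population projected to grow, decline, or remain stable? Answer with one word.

growing

lx = nx/n0 = nx/300: 1, 0.91, 0.9, 0.78, 0.67, 0.41, 0.12
R0 = Σ lx·mx = 0 + 0 + 0.9 + 2.34 + 2.01 + 1.23 + 0.24 = 6.72
R0 > 1, so the population is growing.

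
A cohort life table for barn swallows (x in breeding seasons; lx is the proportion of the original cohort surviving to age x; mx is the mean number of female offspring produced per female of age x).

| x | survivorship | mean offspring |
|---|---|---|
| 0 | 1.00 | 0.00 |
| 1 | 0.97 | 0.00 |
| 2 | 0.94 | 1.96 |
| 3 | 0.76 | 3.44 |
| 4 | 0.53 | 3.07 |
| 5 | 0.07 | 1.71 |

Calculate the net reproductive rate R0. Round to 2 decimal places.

lx·mx by age: 0, 0, 1.8424, 2.6144, 1.6271, 0.1197
R0 = Σ lx·mx = 6.2036 → 6.20

6.20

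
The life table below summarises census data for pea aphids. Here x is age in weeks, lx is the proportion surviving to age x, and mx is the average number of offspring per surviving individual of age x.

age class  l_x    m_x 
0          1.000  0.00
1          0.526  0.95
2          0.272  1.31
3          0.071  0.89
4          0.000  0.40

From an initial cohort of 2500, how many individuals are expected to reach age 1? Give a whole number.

1315

Expected survivors = N0 · l_1 = 2500 × 0.526 = 1315 → 1315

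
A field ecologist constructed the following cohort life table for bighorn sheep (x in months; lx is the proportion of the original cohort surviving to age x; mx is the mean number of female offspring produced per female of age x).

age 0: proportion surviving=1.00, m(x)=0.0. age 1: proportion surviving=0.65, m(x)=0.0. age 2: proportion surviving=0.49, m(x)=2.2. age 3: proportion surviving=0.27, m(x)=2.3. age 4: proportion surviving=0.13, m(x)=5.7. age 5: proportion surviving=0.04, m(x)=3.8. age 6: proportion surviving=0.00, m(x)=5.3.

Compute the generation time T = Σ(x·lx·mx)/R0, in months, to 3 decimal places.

lx·mx: 0, 0, 1.078, 0.621, 0.741, 0.152, 0 → R0 = 2.592
x·lx·mx: 0, 0, 2.156, 1.863, 2.964, 0.76, 0 → Σ = 7.743
T = 7.743 / 2.592 = 2.987269… → 2.987

2.987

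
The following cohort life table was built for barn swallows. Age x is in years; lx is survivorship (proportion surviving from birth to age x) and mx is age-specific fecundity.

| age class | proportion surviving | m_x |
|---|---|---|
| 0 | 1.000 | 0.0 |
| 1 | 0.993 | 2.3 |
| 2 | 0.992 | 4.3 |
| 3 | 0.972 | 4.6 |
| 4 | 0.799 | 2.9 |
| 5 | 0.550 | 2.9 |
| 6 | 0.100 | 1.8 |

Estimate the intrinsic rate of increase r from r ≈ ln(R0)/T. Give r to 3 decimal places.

R0 = Σ lx·mx = 0 + 2.2839 + 4.2656 + 4.4712 + 2.3171 + 1.595 + 0.18 = 15.1128
Σ x·lx·mx = 42.5521; T = 42.5521/15.1128 = 2.81563…
r ≈ ln(R0)/T = ln(15.1128)/2.81563… = 0.96445… → 0.964

0.964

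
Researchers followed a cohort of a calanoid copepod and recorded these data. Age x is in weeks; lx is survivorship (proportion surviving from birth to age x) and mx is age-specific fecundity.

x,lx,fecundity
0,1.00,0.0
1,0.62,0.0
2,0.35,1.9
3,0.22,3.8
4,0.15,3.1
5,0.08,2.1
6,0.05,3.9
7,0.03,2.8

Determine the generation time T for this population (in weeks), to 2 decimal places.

lx·mx: 0, 0, 0.665, 0.836, 0.465, 0.168, 0.195, 0.084 → R0 = 2.413
x·lx·mx: 0, 0, 1.33, 2.508, 1.86, 0.84, 1.17, 0.588 → Σ = 8.296
T = 8.296 / 2.413 = 3.438044… → 3.44

3.44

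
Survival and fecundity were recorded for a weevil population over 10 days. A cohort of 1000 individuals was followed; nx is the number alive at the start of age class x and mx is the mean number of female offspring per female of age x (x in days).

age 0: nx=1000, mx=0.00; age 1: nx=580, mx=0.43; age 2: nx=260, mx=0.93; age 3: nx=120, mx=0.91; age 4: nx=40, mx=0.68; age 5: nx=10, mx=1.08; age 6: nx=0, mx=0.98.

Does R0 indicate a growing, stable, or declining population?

lx = nx/n0 = nx/1000: 1, 0.58, 0.26, 0.12, 0.04, 0.01, 0
R0 = Σ lx·mx = 0 + 0.2494 + 0.2418 + 0.1092 + 0.0272 + 0.0108 + 0 = 0.6384
R0 < 1, so the population is declining.

declining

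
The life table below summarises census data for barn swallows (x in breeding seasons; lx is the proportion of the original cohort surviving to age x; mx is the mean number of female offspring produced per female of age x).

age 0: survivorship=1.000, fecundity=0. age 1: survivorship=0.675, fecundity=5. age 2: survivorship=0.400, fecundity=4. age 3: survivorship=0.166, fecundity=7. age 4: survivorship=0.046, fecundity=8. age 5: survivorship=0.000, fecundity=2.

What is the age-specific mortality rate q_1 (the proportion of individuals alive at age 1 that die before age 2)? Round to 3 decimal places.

q_1 = (l_1 − l_2) / l_1 = (0.675 − 0.4) / 0.675
     = 0.275 / 0.675 = 0.407407… → 0.407

0.407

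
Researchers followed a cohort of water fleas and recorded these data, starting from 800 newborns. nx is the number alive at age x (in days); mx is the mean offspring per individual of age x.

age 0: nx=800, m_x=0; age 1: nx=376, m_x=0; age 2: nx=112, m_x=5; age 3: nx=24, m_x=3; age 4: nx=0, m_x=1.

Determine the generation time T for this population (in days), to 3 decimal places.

lx = nx/n0 = nx/800: 1, 0.47, 0.14, 0.03, 0
lx·mx: 0, 0, 0.7, 0.09, 0 → R0 = 0.79
x·lx·mx: 0, 0, 1.4, 0.27, 0 → Σ = 1.67
T = 1.67 / 0.79 = 2.113924… → 2.114

2.114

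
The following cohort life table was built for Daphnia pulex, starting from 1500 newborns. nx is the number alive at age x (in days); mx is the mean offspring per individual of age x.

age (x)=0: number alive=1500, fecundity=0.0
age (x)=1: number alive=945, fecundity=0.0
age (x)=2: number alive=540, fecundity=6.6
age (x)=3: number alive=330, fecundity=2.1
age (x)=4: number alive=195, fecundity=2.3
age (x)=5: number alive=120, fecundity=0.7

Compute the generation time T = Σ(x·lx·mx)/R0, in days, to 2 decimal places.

lx = nx/n0 = nx/1500: 1, 0.63, 0.36, 0.22, 0.13, 0.08
lx·mx: 0, 0, 2.376, 0.462, 0.299, 0.056 → R0 = 3.193
x·lx·mx: 0, 0, 4.752, 1.386, 1.196, 0.28 → Σ = 7.614
T = 7.614 / 3.193 = 2.384591… → 2.38

2.38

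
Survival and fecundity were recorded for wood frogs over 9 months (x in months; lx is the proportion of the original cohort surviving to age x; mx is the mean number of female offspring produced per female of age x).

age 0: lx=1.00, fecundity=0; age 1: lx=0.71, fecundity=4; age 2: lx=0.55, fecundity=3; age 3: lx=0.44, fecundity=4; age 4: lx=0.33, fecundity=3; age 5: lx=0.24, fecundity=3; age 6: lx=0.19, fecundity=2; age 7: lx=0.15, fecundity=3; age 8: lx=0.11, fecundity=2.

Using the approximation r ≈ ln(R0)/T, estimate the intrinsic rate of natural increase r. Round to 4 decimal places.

0.7569

R0 = Σ lx·mx = 0 + 2.84 + 1.65 + 1.76 + 0.99 + 0.72 + 0.38 + 0.45 + 0.22 = 9.01
Σ x·lx·mx = 26.17; T = 26.17/9.01 = 2.90455…
r ≈ ln(R0)/T = ln(9.01)/2.90455… = 0.756859… → 0.7569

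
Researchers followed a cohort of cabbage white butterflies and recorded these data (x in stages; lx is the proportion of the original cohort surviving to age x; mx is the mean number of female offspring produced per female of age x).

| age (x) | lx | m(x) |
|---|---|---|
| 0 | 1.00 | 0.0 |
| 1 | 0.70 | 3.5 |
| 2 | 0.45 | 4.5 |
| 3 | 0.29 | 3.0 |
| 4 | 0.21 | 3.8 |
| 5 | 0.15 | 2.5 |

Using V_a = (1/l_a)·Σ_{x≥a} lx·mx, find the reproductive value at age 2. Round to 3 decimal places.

9.040

lx·mx for x ≥ 2: 2.025, 0.87, 0.798, 0.375 → sum = 4.068
V_2 = 4.068 / l_2 = 4.068 / 0.45 = 9.04 → 9.040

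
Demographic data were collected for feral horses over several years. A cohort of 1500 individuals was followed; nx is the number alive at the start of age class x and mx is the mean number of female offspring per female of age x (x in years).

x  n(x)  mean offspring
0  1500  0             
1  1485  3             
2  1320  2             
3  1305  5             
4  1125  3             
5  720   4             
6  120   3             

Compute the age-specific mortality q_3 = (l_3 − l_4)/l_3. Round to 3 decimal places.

0.138

lx = nx/n0 = nx/1500: 1, 0.99, 0.88, 0.87, 0.75, 0.48, 0.08
q_3 = (l_3 − l_4) / l_3 = (0.87 − 0.75) / 0.87
     = 0.12 / 0.87 = 0.137931… → 0.138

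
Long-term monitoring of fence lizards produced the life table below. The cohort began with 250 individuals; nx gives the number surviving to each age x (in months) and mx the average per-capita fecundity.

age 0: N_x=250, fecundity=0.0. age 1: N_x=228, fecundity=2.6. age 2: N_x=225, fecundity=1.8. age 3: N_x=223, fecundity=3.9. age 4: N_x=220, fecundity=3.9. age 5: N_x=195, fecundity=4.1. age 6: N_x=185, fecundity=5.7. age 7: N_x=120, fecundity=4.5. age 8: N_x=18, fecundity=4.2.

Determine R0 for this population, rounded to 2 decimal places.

lx = nx/n0 = nx/250: 1, 0.912, 0.9, 0.892, 0.88, 0.78, 0.74, 0.48, 0.072
lx·mx by age: 0, 2.3712, 1.62, 3.4788, 3.432, 3.198, 4.218, 2.16, 0.3024
R0 = Σ lx·mx = 20.7804 → 20.78

20.78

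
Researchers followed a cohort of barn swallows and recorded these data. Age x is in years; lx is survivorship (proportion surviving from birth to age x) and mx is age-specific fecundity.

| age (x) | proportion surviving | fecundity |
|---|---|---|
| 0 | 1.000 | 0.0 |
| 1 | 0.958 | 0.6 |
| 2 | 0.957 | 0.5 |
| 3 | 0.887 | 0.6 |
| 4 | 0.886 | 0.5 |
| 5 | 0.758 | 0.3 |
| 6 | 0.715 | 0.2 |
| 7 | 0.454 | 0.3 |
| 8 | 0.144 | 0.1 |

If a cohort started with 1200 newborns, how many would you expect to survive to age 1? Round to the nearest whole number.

1150

Expected survivors = N0 · l_1 = 1200 × 0.958 = 1149.6 → 1150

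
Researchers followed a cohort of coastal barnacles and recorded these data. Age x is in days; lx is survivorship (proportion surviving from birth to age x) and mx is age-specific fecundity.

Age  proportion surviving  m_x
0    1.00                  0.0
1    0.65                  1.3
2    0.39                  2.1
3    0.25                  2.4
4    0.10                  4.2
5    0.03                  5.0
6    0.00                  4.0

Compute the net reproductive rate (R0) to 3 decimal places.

lx·mx by age: 0, 0.845, 0.819, 0.6, 0.42, 0.15, 0
R0 = Σ lx·mx = 2.834 → 2.834

2.834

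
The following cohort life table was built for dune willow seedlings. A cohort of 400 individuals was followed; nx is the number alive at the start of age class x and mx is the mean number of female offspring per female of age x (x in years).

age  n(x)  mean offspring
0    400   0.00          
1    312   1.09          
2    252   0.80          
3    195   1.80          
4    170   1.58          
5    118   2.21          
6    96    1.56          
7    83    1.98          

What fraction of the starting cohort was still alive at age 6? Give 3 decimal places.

l_6 = n_6/n_0 = 96/400 = 0.24 → 0.240

0.240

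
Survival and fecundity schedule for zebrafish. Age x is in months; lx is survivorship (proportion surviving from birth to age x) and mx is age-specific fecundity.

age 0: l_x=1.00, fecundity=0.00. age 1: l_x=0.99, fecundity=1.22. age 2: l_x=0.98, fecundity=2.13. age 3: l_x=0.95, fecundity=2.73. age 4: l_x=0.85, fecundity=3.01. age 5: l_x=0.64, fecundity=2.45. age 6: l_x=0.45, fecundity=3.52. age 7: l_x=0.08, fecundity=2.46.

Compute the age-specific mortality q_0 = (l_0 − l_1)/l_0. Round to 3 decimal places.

0.010

q_0 = (l_0 − l_1) / l_0 = (1 − 0.99) / 1
     = 0.01 / 1 = 0.01 → 0.010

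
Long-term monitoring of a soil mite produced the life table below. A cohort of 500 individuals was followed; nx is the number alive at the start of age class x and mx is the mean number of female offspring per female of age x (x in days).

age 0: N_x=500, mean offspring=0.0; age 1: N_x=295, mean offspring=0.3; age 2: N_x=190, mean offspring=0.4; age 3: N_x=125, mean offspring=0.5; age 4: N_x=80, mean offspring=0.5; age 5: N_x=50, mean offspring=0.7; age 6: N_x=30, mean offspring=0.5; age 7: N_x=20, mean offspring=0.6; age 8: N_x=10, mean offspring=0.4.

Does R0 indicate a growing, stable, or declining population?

lx = nx/n0 = nx/500: 1, 0.59, 0.38, 0.25, 0.16, 0.1, 0.06, 0.04, 0.02
R0 = Σ lx·mx = 0 + 0.177 + 0.152 + 0.125 + 0.08 + 0.07 + 0.03 + 0.024 + 0.008 = 0.666
R0 < 1, so the population is declining.

declining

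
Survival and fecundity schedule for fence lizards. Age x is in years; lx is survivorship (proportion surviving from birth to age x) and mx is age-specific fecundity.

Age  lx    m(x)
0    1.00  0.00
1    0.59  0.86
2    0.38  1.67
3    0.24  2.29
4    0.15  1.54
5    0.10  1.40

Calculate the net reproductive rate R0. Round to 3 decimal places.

2.063

lx·mx by age: 0, 0.5074, 0.6346, 0.5496, 0.231, 0.14
R0 = Σ lx·mx = 2.0626 → 2.063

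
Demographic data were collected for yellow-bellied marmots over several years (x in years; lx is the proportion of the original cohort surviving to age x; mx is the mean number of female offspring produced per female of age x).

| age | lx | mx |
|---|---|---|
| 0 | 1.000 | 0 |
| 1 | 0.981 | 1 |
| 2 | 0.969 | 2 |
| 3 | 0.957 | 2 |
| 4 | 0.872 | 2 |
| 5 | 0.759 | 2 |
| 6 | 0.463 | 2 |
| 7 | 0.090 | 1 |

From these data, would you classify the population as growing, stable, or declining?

growing

R0 = Σ lx·mx = 0 + 0.981 + 1.938 + 1.914 + 1.744 + 1.518 + 0.926 + 0.09 = 9.111
R0 > 1, so the population is growing.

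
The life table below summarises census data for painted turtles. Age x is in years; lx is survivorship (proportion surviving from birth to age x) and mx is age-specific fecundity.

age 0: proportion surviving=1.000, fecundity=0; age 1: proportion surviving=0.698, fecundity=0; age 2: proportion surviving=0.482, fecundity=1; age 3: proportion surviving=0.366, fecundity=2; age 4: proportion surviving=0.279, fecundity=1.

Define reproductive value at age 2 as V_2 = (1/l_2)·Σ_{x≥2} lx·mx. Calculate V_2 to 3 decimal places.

3.098

lx·mx for x ≥ 2: 0.482, 0.732, 0.279 → sum = 1.493
V_2 = 1.493 / l_2 = 1.493 / 0.482 = 3.09751… → 3.098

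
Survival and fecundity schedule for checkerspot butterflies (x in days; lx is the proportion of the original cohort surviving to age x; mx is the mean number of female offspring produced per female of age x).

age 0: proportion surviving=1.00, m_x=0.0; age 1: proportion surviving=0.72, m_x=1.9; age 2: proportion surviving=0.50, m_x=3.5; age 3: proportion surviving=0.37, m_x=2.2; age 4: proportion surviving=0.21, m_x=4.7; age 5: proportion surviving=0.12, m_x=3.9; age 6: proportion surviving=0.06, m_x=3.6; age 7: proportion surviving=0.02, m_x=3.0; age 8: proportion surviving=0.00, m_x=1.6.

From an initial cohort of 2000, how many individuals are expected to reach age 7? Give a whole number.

Expected survivors = N0 · l_7 = 2000 × 0.02 = 40 → 40

40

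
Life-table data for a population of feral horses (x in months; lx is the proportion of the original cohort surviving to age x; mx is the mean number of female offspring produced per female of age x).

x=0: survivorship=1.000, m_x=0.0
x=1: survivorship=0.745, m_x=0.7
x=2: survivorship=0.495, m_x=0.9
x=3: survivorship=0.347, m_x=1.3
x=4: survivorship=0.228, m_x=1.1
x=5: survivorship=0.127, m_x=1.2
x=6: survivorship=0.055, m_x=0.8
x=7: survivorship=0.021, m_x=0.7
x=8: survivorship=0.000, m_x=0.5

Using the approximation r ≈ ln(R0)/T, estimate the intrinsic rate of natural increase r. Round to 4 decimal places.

R0 = Σ lx·mx = 0 + 0.5215 + 0.4455 + 0.4511 + 0.2508 + 0.1524 + 0.044 + 0.0147 + 0 = 1.88
Σ x·lx·mx = 4.8979; T = 4.8979/1.88 = 2.60527…
r ≈ ln(R0)/T = ln(1.88)/2.60527… = 0.242306… → 0.2423

0.2423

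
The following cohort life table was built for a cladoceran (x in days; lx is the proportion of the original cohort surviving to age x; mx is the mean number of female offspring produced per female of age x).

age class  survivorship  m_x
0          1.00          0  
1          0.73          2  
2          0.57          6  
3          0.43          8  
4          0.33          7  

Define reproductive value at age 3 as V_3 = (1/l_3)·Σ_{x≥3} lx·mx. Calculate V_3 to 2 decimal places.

13.37

lx·mx for x ≥ 3: 3.44, 2.31 → sum = 5.75
V_3 = 5.75 / l_3 = 5.75 / 0.43 = 13.372093… → 13.37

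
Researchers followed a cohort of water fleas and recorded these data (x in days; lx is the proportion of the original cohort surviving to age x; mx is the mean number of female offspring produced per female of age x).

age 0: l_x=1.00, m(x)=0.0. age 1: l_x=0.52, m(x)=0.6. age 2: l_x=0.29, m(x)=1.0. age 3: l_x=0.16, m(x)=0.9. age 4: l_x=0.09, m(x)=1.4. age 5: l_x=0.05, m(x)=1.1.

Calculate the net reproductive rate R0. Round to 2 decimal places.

lx·mx by age: 0, 0.312, 0.29, 0.144, 0.126, 0.055
R0 = Σ lx·mx = 0.927 → 0.93

0.93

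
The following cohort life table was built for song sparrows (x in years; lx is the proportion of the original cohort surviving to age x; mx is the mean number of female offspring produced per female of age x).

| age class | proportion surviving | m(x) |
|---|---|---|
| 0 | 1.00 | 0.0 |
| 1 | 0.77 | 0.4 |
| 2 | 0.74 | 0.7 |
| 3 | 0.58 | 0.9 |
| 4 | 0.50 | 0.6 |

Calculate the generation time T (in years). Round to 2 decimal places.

2.49

lx·mx: 0, 0.308, 0.518, 0.522, 0.3 → R0 = 1.648
x·lx·mx: 0, 0.308, 1.036, 1.566, 1.2 → Σ = 4.11
T = 4.11 / 1.648 = 2.493932… → 2.49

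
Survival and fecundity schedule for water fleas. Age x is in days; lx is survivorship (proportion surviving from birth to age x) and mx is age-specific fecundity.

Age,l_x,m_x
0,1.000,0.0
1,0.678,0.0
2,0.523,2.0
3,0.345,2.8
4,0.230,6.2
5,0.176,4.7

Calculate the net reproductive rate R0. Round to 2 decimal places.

lx·mx by age: 0, 0, 1.046, 0.966, 1.426, 0.8272
R0 = Σ lx·mx = 4.2652 → 4.27

4.27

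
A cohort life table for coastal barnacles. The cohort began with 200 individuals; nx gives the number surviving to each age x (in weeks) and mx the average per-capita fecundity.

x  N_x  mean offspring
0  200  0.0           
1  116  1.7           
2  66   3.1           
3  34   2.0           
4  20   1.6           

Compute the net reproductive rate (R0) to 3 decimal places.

lx = nx/n0 = nx/200: 1, 0.58, 0.33, 0.17, 0.1
lx·mx by age: 0, 0.986, 1.023, 0.34, 0.16
R0 = Σ lx·mx = 2.509 → 2.509

2.509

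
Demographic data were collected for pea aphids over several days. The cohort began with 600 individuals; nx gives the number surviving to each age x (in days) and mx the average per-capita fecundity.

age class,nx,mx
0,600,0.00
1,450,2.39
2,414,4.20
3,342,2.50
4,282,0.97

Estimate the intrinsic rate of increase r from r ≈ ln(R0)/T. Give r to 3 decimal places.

0.904

lx = nx/n0 = nx/600: 1, 0.75, 0.69, 0.57, 0.47
R0 = Σ lx·mx = 0 + 1.7925 + 2.898 + 1.425 + 0.4559 = 6.5714
Σ x·lx·mx = 13.6871; T = 13.6871/6.5714 = 2.08283…
r ≈ ln(R0)/T = ln(6.5714)/2.08283… = 0.90393… → 0.904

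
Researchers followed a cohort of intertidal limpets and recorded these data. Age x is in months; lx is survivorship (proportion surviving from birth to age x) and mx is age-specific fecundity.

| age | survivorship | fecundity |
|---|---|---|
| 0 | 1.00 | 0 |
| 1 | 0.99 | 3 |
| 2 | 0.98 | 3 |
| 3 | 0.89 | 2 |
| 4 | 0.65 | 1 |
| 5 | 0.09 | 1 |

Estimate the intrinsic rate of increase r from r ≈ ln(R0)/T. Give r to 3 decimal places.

R0 = Σ lx·mx = 0 + 2.97 + 2.94 + 1.78 + 0.65 + 0.09 = 8.43
Σ x·lx·mx = 17.24; T = 17.24/8.43 = 2.04508…
r ≈ ln(R0)/T = ln(8.43)/2.04508… = 1.0424… → 1.042

1.042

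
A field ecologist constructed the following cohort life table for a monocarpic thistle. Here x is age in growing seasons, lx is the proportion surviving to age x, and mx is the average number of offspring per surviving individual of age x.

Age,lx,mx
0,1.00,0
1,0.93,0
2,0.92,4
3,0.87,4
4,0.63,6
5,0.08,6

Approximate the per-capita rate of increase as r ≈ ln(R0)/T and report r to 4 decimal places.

R0 = Σ lx·mx = 0 + 0 + 3.68 + 3.48 + 3.78 + 0.48 = 11.42
Σ x·lx·mx = 35.32; T = 35.32/11.42 = 3.09282…
r ≈ ln(R0)/T = ln(11.42)/3.09282… = 0.787426… → 0.7874

0.7874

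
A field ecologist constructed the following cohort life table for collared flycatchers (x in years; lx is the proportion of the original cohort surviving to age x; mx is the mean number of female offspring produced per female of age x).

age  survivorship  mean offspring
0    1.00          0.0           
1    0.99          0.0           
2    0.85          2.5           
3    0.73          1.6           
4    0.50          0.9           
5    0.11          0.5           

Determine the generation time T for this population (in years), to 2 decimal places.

lx·mx: 0, 0, 2.125, 1.168, 0.45, 0.055 → R0 = 3.798
x·lx·mx: 0, 0, 4.25, 3.504, 1.8, 0.275 → Σ = 9.829
T = 9.829 / 3.798 = 2.587941… → 2.59

2.59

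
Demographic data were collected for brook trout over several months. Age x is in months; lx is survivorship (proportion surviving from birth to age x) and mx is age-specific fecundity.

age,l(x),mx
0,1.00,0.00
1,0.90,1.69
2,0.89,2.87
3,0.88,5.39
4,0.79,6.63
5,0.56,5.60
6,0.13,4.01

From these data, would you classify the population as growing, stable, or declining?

R0 = Σ lx·mx = 0 + 1.521 + 2.5543 + 4.7432 + 5.2377 + 3.136 + 0.5213 = 17.7135
R0 > 1, so the population is growing.

growing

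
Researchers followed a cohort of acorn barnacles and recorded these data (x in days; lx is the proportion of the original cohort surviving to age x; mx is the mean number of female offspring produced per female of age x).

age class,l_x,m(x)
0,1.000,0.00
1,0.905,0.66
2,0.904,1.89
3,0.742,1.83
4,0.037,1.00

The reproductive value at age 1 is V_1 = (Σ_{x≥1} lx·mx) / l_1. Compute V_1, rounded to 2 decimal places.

lx·mx for x ≥ 1: 0.5973, 1.70856, 1.35786, 0.037 → sum = 3.70072
V_1 = 3.70072 / l_1 = 3.70072 / 0.905 = 4.089193… → 4.09

4.09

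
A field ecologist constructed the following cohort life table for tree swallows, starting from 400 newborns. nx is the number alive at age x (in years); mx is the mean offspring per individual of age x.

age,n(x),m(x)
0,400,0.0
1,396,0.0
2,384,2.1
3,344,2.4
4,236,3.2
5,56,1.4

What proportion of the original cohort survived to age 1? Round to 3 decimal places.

0.990

l_1 = n_1/n_0 = 396/400 = 0.99 → 0.990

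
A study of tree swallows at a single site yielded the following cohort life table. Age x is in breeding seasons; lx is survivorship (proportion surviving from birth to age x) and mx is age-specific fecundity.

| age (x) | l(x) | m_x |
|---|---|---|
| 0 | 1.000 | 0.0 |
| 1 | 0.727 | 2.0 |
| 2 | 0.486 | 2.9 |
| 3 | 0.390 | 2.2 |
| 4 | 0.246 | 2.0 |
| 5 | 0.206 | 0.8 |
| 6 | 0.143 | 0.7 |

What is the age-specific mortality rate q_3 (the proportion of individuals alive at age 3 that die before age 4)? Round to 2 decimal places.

q_3 = (l_3 − l_4) / l_3 = (0.39 − 0.246) / 0.39
     = 0.144 / 0.39 = 0.369231… → 0.37

0.37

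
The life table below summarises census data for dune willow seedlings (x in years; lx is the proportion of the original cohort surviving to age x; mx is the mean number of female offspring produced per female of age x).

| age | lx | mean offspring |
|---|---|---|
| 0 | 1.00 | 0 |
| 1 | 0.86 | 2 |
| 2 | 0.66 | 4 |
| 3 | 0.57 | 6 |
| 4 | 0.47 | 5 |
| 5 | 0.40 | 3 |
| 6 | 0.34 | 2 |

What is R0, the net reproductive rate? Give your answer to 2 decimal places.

12.01

lx·mx by age: 0, 1.72, 2.64, 3.42, 2.35, 1.2, 0.68
R0 = Σ lx·mx = 12.01 → 12.01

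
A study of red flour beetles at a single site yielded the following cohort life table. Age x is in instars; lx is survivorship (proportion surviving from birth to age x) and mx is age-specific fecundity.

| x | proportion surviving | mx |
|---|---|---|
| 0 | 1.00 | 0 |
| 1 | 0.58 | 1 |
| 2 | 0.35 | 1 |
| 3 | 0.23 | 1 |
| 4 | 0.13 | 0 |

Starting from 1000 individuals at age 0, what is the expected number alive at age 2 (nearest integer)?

350

Expected survivors = N0 · l_2 = 1000 × 0.35 = 350 → 350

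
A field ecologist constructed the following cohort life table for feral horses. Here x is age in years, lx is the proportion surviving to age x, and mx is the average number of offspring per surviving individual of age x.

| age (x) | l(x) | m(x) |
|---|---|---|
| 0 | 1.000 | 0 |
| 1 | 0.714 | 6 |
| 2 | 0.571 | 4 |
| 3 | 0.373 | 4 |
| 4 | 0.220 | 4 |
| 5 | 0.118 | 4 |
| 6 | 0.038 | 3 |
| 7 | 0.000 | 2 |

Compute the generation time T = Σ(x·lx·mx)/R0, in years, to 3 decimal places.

2.088

lx·mx: 0, 4.284, 2.284, 1.492, 0.88, 0.472, 0.114, 0 → R0 = 9.526
x·lx·mx: 0, 4.284, 4.568, 4.476, 3.52, 2.36, 0.684, 0 → Σ = 19.892
T = 19.892 / 9.526 = 2.08818… → 2.088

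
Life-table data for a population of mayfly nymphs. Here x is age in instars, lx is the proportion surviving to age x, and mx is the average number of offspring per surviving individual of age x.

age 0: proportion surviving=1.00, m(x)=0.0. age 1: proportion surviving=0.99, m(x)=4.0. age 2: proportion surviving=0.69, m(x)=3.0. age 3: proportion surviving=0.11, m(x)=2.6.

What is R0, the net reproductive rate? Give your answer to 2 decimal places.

6.32

lx·mx by age: 0, 3.96, 2.07, 0.286
R0 = Σ lx·mx = 6.316 → 6.32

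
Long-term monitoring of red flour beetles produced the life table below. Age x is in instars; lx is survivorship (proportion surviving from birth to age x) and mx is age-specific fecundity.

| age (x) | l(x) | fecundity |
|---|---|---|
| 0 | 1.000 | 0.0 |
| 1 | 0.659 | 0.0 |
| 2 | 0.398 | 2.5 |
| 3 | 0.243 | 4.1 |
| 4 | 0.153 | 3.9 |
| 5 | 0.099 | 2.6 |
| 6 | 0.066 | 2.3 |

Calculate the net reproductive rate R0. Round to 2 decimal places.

3.00

lx·mx by age: 0, 0, 0.995, 0.9963, 0.5967, 0.2574, 0.1518
R0 = Σ lx·mx = 2.9972 → 3.00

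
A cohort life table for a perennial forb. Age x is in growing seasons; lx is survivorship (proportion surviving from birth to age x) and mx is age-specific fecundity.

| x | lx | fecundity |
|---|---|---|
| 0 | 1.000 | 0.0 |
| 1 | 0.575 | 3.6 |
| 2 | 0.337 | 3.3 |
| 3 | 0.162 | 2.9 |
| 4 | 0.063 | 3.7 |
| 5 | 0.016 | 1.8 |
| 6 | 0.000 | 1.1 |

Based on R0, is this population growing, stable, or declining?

growing

R0 = Σ lx·mx = 0 + 2.07 + 1.1121 + 0.4698 + 0.2331 + 0.0288 + 0 = 3.9138
R0 > 1, so the population is growing.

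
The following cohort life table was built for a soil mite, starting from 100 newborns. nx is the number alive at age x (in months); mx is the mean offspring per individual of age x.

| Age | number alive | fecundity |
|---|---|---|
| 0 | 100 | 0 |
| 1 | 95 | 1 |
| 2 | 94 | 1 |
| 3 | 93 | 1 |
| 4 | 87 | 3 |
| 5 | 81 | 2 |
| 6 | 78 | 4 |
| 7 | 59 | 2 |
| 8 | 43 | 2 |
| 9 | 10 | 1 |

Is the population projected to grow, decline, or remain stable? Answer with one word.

lx = nx/n0 = nx/100: 1, 0.95, 0.94, 0.93, 0.87, 0.81, 0.78, 0.59, 0.43, 0.1
R0 = Σ lx·mx = 0 + 0.95 + 0.94 + 0.93 + 2.61 + 1.62 + 3.12 + 1.18 + 0.86 + 0.1 = 12.31
R0 > 1, so the population is growing.

growing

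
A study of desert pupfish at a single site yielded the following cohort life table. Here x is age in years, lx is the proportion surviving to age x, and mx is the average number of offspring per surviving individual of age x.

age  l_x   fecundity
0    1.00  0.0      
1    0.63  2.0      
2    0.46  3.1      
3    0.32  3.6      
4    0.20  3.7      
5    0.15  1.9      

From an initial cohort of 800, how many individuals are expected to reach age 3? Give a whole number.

256

Expected survivors = N0 · l_3 = 800 × 0.32 = 256 → 256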